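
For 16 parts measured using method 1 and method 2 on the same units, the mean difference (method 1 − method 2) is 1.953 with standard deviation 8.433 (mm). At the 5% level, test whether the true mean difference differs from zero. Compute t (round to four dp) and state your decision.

t = 0.9264; fail to reject H0

H0: μ_d = 0; H1: μ_d ≠ 0 (paired t-test on the differences, two-sided).
t = d̄/(s_d/√n) = 1.953/(8.433/√16) = 0.9264
df = n − 1 = 15
Two-sided p-value ≈ 0.3689
Since p ≈ 0.3689 > α = 0.05, fail to reject H0; the data do not provide sufficient evidence against H0.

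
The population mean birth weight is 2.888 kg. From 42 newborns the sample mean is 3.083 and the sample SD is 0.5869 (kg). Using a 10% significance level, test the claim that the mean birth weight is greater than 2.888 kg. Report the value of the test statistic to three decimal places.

2.153

H0: μ = 2.888; H1: μ > 2.888 (one-sample t-test, right-tailed).
t = (x̄ − μ₀)/(s/√n) = (3.083 − 2.888)/(0.5869/√42) = 2.153
df = n − 1 = 41
p-value = P(T ≥ 2.153) ≈ 0.019
Since p ≈ 0.019 < α = 0.1, reject H0; the evidence is statistically significant.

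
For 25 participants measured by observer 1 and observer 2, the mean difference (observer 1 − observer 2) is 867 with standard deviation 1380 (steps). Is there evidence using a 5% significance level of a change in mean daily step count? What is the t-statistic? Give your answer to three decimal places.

H0: μ_d = 0; H1: μ_d ≠ 0 (paired t-test on the differences, two-sided).
t = d̄/(s_d/√n) = 867/(1380/√25) = 3.141
df = n − 1 = 24
Two-sided p-value ≈ 0.0044
Since p ≈ 0.0044 < α = 0.05, reject H0; the evidence is statistically significant.

3.141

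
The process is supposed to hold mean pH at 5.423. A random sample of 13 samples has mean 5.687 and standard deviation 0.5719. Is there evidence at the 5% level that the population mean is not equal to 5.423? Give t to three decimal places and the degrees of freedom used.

t = 1.664, df = 12

H0: μ = 5.423; H1: μ ≠ 5.423 (one-sample t-test, two-sided).
t = (x̄ − μ₀)/(s/√n) = (5.687 − 5.423)/(0.5719/√13) = 1.664
df = n − 1 = 12
Two-sided p-value ≈ 0.122
Since p ≈ 0.122 > α = 0.05, fail to reject H0; the data do not provide sufficient evidence against H0.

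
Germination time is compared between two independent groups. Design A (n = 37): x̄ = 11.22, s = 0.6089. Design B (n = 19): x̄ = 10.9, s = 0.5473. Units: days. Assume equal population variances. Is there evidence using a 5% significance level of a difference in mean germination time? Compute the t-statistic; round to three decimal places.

Let group 1 = design A, group 2 = design B. H0: μ_1 = μ_2; H1: μ_1 ≠ μ_2 (two-sample pooled-variance t-test, two-sided).
s_p² = [(37−1)·0.6089² + (19−1)·0.5473²]/(37+19−2) = 0.347019
t = (11.22 − 10.9)/√[0.347019·(1/37 + 1/19)] = 1.925
df = n₁ + n₂ − 2 = 54
Two-sided p-value ≈ 0.0595
Since p ≈ 0.0595 > α = 0.05, fail to reject H0; the evidence is not statistically significant.

1.925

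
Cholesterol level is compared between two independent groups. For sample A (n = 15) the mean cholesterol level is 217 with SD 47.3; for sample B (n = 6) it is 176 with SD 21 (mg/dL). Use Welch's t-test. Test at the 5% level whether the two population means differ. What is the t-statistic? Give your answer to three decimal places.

Let group 1 = sample A, group 2 = sample B. H0: μ_1 = μ_2; H1: μ_1 ≠ μ_2 (Welch's two-sample t-test, two-sided).
t = (x̄_1 − x̄_2)/√(s_1²/n_1 + s_2²/n_2) = (217 − 176)/√(47.3²/15 + 21²/6) = 2.748
Welch–Satterthwaite df ≈ 18.57
Two-sided p-value ≈ 0.0130
Since p ≈ 0.0130 < α = 0.05, reject H0; the evidence is statistically significant.

2.748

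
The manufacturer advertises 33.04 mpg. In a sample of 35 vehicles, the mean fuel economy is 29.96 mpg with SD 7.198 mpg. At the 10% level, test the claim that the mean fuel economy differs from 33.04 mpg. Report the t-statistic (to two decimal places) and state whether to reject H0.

H0: μ = 33.04; H1: μ ≠ 33.04 (one-sample t-test, two-sided).
t = (x̄ − μ₀)/(s/√n) = (29.96 − 33.04)/(7.198/√35) = -2.53
df = n − 1 = 34
Two-sided p-value ≈ 0.0161
Since p ≈ 0.0161 < α = 0.1, reject H0; the data support H1.

t = -2.53; reject H0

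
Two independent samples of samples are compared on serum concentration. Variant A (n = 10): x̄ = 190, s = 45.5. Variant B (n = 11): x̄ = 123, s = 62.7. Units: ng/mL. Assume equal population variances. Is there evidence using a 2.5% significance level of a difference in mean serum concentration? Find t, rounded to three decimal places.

2.777

Let group 1 = variant A, group 2 = variant B. H0: μ_1 = μ_2; H1: μ_1 ≠ μ_2 (two-sample pooled-variance t-test, two-sided).
s_p² = [(10−1)·45.5² + (11−1)·62.7²]/(10+11−2) = 3049.74
t = (190 − 123)/√[3049.74·(1/10 + 1/11)] = 2.777
df = n₁ + n₂ − 2 = 19
Two-sided p-value ≈ 0.012
Since p ≈ 0.012 < α = 0.025, reject H0; the evidence is statistically significant.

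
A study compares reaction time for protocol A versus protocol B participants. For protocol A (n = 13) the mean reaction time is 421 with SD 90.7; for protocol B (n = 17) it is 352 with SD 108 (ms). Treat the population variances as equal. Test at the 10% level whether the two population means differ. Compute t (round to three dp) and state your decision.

t = 1.855; reject H0

Let group 1 = protocol A, group 2 = protocol B. H0: μ_1 = μ_2; H1: μ_1 ≠ μ_2 (two-sample pooled-variance t-test, two-sided).
s_p² = [(13−1)·90.7² + (17−1)·108²]/(13+17−2) = 10190.8
t = (421 − 352)/√[10190.8·(1/13 + 1/17)] = 1.855
df = n₁ + n₂ − 2 = 28
Two-sided p-value ≈ 0.0741
Since p ≈ 0.0741 < α = 0.1, reject H0; the evidence is statistically significant.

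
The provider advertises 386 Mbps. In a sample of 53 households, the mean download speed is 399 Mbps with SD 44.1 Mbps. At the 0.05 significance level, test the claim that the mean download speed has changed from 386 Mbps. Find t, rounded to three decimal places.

H0: μ = 386; H1: μ ≠ 386 (one-sample t-test, two-sided).
t = (x̄ − μ₀)/(s/√n) = (399 − 386)/(44.1/√53) = 2.146
df = n − 1 = 52
Two-sided p-value ≈ 0.037
Since p ≈ 0.037 < α = 0.05, reject H0; the evidence is statistically significant.

2.146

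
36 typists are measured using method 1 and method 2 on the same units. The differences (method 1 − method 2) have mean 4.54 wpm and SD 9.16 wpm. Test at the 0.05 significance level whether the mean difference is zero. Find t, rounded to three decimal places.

H0: μ_d = 0; H1: μ_d ≠ 0 (paired t-test on the differences, two-sided).
t = d̄/(s_d/√n) = 4.54/(9.16/√36) = 2.974
df = n − 1 = 35
Two-sided p-value ≈ 0.0053
Since p ≈ 0.0053 < α = 0.05, reject H0; the data support H1.

2.974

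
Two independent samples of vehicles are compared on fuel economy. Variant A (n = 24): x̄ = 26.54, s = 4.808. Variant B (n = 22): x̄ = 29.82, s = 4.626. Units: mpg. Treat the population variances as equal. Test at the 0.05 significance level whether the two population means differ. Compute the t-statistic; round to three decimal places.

Let group 1 = variant A, group 2 = variant B. H0: μ_1 = μ_2; H1: μ_1 ≠ μ_2 (two-sample pooled-variance t-test, two-sided).
s_p² = [(24−1)·4.808² + (22−1)·4.626²]/(24+22−2) = 22.2974
t = (26.54 − 29.82)/√[22.2974·(1/24 + 1/22)] = -2.353
df = n₁ + n₂ − 2 = 44
Two-sided p-value ≈ 0.023
Since p ≈ 0.023 < α = 0.05, reject H0; the data support H1.

-2.353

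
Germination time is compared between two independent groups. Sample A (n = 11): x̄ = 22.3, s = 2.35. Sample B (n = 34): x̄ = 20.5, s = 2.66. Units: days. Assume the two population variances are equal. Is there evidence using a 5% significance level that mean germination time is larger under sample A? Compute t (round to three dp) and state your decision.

Let group 1 = sample A, group 2 = sample B. H0: μ_1 = μ_2; H1: μ_1 > μ_2 (two-sample pooled-variance t-test, right-tailed).
s_p² = [(11−1)·2.35² + (34−1)·2.66²]/(11+34−2) = 6.71441
t = (22.3 − 20.5)/√[6.71441·(1/11 + 1/34)] = 2.003
df = n₁ + n₂ − 2 = 43
p-value = P(T ≥ 2.003) ≈ 0.026
Since p ≈ 0.026 < α = 0.05, reject H0; the evidence is statistically significant.

t = 2.003; reject H0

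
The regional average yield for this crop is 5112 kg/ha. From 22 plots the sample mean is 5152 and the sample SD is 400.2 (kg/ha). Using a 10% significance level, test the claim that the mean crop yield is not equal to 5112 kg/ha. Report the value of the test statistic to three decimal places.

0.469

H0: μ = 5112; H1: μ ≠ 5112 (one-sample t-test, two-sided).
t = (x̄ − μ₀)/(s/√n) = (5152 − 5112)/(400.2/√22) = 0.469
df = n − 1 = 21
Two-sided p-value ≈ 0.644
Since p ≈ 0.644 > α = 0.1, fail to reject H0; the evidence is not statistically significant.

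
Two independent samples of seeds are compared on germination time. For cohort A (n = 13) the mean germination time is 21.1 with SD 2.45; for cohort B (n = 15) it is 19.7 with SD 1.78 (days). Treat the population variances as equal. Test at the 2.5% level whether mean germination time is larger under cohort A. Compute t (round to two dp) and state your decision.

Let group 1 = cohort A, group 2 = cohort B. H0: μ_1 = μ_2; H1: μ_1 > μ_2 (two-sample pooled-variance t-test, right-tailed).
s_p² = [(13−1)·2.45² + (15−1)·1.78²]/(13+15−2) = 4.47645
t = (21.1 − 19.7)/√[4.47645·(1/13 + 1/15)] = 1.75
df = n₁ + n₂ − 2 = 26
p-value = P(T ≥ 1.75) ≈ 0.046
Since p ≈ 0.046 > α = 0.025, fail to reject H0; the evidence is not statistically significant.

t = 1.75; fail to reject H0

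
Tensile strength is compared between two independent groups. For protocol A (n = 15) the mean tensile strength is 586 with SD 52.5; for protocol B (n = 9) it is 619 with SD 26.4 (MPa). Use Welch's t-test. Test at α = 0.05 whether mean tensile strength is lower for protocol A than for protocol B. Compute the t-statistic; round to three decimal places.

Let group 1 = protocol A, group 2 = protocol B. H0: μ_1 = μ_2; H1: μ_1 < μ_2 (Welch's two-sample t-test, left-tailed).
t = (x̄_1 − x̄_2)/√(s_1²/n_1 + s_2²/n_2) = (586 − 619)/√(52.5²/15 + 26.4²/9) = -2.042
Welch–Satterthwaite df ≈ 21.58
p-value = P(T ≤ -2.042) ≈ 0.027
Since p ≈ 0.027 < α = 0.05, reject H0; the evidence is statistically significant.

-2.042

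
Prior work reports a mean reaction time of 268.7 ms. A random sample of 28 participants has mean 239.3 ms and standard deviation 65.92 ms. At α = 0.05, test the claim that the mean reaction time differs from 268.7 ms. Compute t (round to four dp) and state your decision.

H0: μ = 268.7; H1: μ ≠ 268.7 (one-sample t-test, two-sided).
t = (x̄ − μ₀)/(s/√n) = (239.3 − 268.7)/(65.92/√28) = -2.3600
df = n − 1 = 27
Two-sided p-value ≈ 0.026
Since p ≈ 0.026 < α = 0.05, reject H0; the data support H1.

t = -2.3600; reject H0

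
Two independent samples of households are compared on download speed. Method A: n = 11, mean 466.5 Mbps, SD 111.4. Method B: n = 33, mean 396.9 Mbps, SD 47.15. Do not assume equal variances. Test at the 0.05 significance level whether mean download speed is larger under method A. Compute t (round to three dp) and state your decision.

t = 2.013; reject H0

Let group 1 = method A, group 2 = method B. H0: μ_1 = μ_2; H1: μ_1 > μ_2 (Welch's two-sample t-test, right-tailed).
t = (x̄_1 − x̄_2)/√(s_1²/n_1 + s_2²/n_2) = (466.5 − 396.9)/√(111.4²/11 + 47.15²/33) = 2.013
Welch–Satterthwaite df ≈ 11.22
p-value = P(T ≥ 2.013) ≈ 0.034
Since p ≈ 0.034 < α = 0.05, reject H0; the data support H1.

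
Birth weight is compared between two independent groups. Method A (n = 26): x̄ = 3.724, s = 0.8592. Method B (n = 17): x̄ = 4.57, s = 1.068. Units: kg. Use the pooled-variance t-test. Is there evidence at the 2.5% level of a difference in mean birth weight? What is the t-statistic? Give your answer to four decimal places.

Let group 1 = method A, group 2 = method B. H0: μ_1 = μ_2; H1: μ_1 ≠ μ_2 (two-sample pooled-variance t-test, two-sided).
s_p² = [(26−1)·0.8592² + (17−1)·1.068²]/(26+17−2) = 0.895259
t = (3.724 − 4.57)/√[0.895259·(1/26 + 1/17)] = -2.8666
df = n₁ + n₂ − 2 = 41
Two-sided p-value ≈ 0.0065
Since p ≈ 0.0065 < α = 0.025, reject H0; the evidence is statistically significant.

-2.8666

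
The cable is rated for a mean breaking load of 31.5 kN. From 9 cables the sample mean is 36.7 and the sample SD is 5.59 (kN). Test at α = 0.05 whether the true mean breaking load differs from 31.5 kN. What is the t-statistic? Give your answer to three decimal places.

H0: μ = 31.5; H1: μ ≠ 31.5 (one-sample t-test, two-sided).
t = (x̄ − μ₀)/(s/√n) = (36.7 − 31.5)/(5.59/√9) = 2.791
df = n − 1 = 8
Two-sided p-value ≈ 0.0235
Since p ≈ 0.0235 < α = 0.05, reject H0; the evidence is statistically significant.

2.791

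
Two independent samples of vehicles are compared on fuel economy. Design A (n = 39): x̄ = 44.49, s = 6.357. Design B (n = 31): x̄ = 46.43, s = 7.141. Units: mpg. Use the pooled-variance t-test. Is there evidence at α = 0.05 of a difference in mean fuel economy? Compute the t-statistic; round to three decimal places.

Let group 1 = design A, group 2 = design B. H0: μ_1 = μ_2; H1: μ_1 ≠ μ_2 (two-sample pooled-variance t-test, two-sided).
s_p² = [(39−1)·6.357² + (31−1)·7.141²]/(39+31−2) = 45.0802
t = (44.49 − 46.43)/√[45.0802·(1/39 + 1/31)] = -1.201
df = n₁ + n₂ − 2 = 68
Two-sided p-value ≈ 0.2340
Since p ≈ 0.2340 > α = 0.05, fail to reject H0; the evidence is not statistically significant.

-1.201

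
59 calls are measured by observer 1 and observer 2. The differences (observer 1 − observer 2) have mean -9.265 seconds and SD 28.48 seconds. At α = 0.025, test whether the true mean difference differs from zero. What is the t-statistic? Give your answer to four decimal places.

-2.4988

H0: μ_d = 0; H1: μ_d ≠ 0 (paired t-test on the differences, two-sided).
t = d̄/(s_d/√n) = -9.265/(28.48/√59) = -2.4988
df = n − 1 = 58
Two-sided p-value ≈ 0.0153
Since p ≈ 0.0153 < α = 0.025, reject H0; the evidence is statistically significant.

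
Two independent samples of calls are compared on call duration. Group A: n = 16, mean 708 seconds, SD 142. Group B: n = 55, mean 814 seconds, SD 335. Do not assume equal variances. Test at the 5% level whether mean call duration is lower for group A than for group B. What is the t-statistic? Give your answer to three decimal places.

Let group 1 = group A, group 2 = group B. H0: μ_1 = μ_2; H1: μ_1 < μ_2 (Welch's two-sample t-test, left-tailed).
t = (x̄_1 − x̄_2)/√(s_1²/n_1 + s_2²/n_2) = (708 − 814)/√(142²/16 + 335²/55) = -1.845
Welch–Satterthwaite df ≈ 59.54
p-value = P(T ≤ -1.845) ≈ 0.035
Since p ≈ 0.035 < α = 0.05, reject H0; the data support H1.

-1.845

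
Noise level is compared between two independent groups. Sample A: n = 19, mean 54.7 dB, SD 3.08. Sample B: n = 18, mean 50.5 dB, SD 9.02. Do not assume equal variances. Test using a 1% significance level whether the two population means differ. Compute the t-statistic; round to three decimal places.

1.875

Let group 1 = sample A, group 2 = sample B. H0: μ_1 = μ_2; H1: μ_1 ≠ μ_2 (Welch's two-sample t-test, two-sided).
t = (x̄_1 − x̄_2)/√(s_1²/n_1 + s_2²/n_2) = (54.7 − 50.5)/√(3.08²/19 + 9.02²/18) = 1.875
Welch–Satterthwaite df ≈ 20.72
Two-sided p-value ≈ 0.0750
Since p ≈ 0.0750 > α = 0.01, fail to reject H0; the data do not provide sufficient evidence against H0.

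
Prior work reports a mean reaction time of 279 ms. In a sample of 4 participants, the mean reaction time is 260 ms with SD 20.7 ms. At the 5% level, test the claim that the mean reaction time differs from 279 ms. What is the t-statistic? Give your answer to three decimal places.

H0: μ = 279; H1: μ ≠ 279 (one-sample t-test, two-sided).
t = (x̄ − μ₀)/(s/√n) = (260 − 279)/(20.7/√4) = -1.836
df = n − 1 = 3
Two-sided p-value ≈ 0.164
Since p ≈ 0.164 > α = 0.05, fail to reject H0; the data do not provide sufficient evidence against H0.

-1.836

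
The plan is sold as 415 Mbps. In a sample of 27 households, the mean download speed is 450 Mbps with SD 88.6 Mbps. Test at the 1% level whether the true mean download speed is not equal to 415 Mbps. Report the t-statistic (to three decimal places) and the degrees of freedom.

t = 2.053, df = 26

H0: μ = 415; H1: μ ≠ 415 (one-sample t-test, two-sided).
t = (x̄ − μ₀)/(s/√n) = (450 − 415)/(88.6/√27) = 2.053
df = n − 1 = 26
Two-sided p-value ≈ 0.050
Since p ≈ 0.050 > α = 0.01, fail to reject H0; the evidence is not statistically significant.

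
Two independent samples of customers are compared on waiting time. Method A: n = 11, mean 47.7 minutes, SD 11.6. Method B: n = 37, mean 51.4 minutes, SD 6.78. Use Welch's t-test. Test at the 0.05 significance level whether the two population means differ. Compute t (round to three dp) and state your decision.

Let group 1 = method A, group 2 = method B. H0: μ_1 = μ_2; H1: μ_1 ≠ μ_2 (Welch's two-sample t-test, two-sided).
t = (x̄_1 − x̄_2)/√(s_1²/n_1 + s_2²/n_2) = (47.7 − 51.4)/√(11.6²/11 + 6.78²/37) = -1.008
Welch–Satterthwaite df ≈ 12.10
Two-sided p-value ≈ 0.3332
Since p ≈ 0.3332 > α = 0.05, fail to reject H0; the data do not provide sufficient evidence against H0.

t = -1.008; fail to reject H0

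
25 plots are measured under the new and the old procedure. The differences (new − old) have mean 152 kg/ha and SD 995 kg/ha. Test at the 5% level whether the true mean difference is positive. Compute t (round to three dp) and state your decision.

H0: μ_d = 0; H1: μ_d > 0 (paired t-test on the differences, right-tailed).
t = d̄/(s_d/√n) = 152/(995/√25) = 0.764
df = n − 1 = 24
p-value = P(T ≥ 0.764) ≈ 0.226
Since p ≈ 0.226 > α = 0.05, fail to reject H0; the evidence is not statistically significant.

t = 0.764; fail to reject H0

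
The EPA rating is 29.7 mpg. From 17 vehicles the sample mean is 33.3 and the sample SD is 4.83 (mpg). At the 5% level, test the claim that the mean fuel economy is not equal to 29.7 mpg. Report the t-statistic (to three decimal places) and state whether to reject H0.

H0: μ = 29.7; H1: μ ≠ 29.7 (one-sample t-test, two-sided).
t = (x̄ − μ₀)/(s/√n) = (33.3 − 29.7)/(4.83/√17) = 3.073
df = n − 1 = 16
Two-sided p-value ≈ 0.0073
Since p ≈ 0.0073 < α = 0.05, reject H0; the data support H1.

t = 3.073; reject H0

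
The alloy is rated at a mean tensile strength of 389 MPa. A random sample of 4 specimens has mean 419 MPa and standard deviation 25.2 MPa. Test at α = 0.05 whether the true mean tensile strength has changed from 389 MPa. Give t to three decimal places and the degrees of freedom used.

H0: μ = 389; H1: μ ≠ 389 (one-sample t-test, two-sided).
t = (x̄ − μ₀)/(s/√n) = (419 − 389)/(25.2/√4) = 2.381
df = n − 1 = 3
Two-sided p-value ≈ 0.0975
Since p ≈ 0.0975 > α = 0.05, fail to reject H0; the data do not provide sufficient evidence against H0.

t = 2.381, df = 3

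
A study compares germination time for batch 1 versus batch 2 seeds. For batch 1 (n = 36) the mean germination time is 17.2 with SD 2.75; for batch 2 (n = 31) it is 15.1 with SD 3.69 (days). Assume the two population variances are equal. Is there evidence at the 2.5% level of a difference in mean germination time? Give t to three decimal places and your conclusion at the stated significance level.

t = 2.663; reject H0

Let group 1 = batch 1, group 2 = batch 2. H0: μ_1 = μ_2; H1: μ_1 ≠ μ_2 (two-sample pooled-variance t-test, two-sided).
s_p² = [(36−1)·2.75² + (31−1)·3.69²]/(36+31−2) = 10.3565
t = (17.2 − 15.1)/√[10.3565·(1/36 + 1/31)] = 2.663
df = n₁ + n₂ − 2 = 65
Two-sided p-value ≈ 0.0097
Since p ≈ 0.0097 < α = 0.025, reject H0; the data support H1.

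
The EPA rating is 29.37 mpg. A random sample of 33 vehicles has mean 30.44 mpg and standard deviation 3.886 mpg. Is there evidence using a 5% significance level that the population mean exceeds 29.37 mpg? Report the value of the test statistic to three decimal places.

1.582

H0: μ = 29.37; H1: μ > 29.37 (one-sample t-test, right-tailed).
t = (x̄ − μ₀)/(s/√n) = (30.44 − 29.37)/(3.886/√33) = 1.582
df = n − 1 = 32
p-value = P(T ≥ 1.582) ≈ 0.062
Since p ≈ 0.062 > α = 0.05, fail to reject H0; the data do not provide sufficient evidence against H0.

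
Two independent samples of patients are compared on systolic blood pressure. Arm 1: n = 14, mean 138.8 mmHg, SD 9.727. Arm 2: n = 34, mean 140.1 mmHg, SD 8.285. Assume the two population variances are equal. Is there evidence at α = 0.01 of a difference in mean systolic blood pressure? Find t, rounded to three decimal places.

Let group 1 = arm 1, group 2 = arm 2. H0: μ_1 = μ_2; H1: μ_1 ≠ μ_2 (two-sample pooled-variance t-test, two-sided).
s_p² = [(14−1)·9.727² + (34−1)·8.285²]/(14+34−2) = 75.9815
t = (138.8 − 140.1)/√[75.9815·(1/14 + 1/34)] = -0.470
df = n₁ + n₂ − 2 = 46
Two-sided p-value ≈ 0.641
Since p ≈ 0.641 > α = 0.01, fail to reject H0; the data do not provide sufficient evidence against H0.

-0.470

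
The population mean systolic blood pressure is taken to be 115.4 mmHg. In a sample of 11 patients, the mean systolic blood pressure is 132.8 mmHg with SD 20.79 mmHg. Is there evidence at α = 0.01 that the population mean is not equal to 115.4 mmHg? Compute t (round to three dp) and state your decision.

H0: μ = 115.4; H1: μ ≠ 115.4 (one-sample t-test, two-sided).
t = (x̄ − μ₀)/(s/√n) = (132.8 − 115.4)/(20.79/√11) = 2.776
df = n − 1 = 10
Two-sided p-value ≈ 0.020
Since p ≈ 0.020 > α = 0.01, fail to reject H0; the evidence is not statistically significant.

t = 2.776; fail to reject H0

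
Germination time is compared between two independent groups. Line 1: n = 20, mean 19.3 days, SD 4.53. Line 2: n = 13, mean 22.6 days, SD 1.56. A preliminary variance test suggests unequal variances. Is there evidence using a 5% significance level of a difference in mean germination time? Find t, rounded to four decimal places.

Let group 1 = line 1, group 2 = line 2. H0: μ_1 = μ_2; H1: μ_1 ≠ μ_2 (Welch's two-sample t-test, two-sided).
t = (x̄_1 − x̄_2)/√(s_1²/n_1 + s_2²/n_2) = (19.3 − 22.6)/√(4.53²/20 + 1.56²/13) = -2.9960
Welch–Satterthwaite df ≈ 25.24
Two-sided p-value ≈ 0.006
Since p ≈ 0.006 < α = 0.05, reject H0; the data support H1.

-2.9960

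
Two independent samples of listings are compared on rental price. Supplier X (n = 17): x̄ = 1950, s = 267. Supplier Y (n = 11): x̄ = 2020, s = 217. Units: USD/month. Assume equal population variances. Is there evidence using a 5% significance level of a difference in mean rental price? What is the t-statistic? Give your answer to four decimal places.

Let group 1 = supplier X, group 2 = supplier Y. H0: μ_1 = μ_2; H1: μ_1 ≠ μ_2 (two-sample pooled-variance t-test, two-sided).
s_p² = [(17−1)·267² + (11−1)·217²]/(17+11−2) = 61981.3
t = (1950 − 2020)/√[61981.3·(1/17 + 1/11)] = -0.7266
df = n₁ + n₂ − 2 = 26
Two-sided p-value ≈ 0.474
Since p ≈ 0.474 > α = 0.05, fail to reject H0; the data do not provide sufficient evidence against H0.

-0.7266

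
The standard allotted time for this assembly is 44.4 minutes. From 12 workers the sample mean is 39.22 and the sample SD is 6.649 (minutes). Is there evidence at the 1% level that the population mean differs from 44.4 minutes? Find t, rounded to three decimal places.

-2.699

H0: μ = 44.4; H1: μ ≠ 44.4 (one-sample t-test, two-sided).
t = (x̄ − μ₀)/(s/√n) = (39.22 − 44.4)/(6.649/√12) = -2.699
df = n − 1 = 11
Two-sided p-value ≈ 0.0207
Since p ≈ 0.0207 > α = 0.01, fail to reject H0; the evidence is not statistically significant.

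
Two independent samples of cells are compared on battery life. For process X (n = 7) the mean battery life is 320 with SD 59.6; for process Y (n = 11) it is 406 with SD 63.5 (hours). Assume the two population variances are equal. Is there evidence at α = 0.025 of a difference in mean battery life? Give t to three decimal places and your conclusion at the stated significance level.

Let group 1 = process X, group 2 = process Y. H0: μ_1 = μ_2; H1: μ_1 ≠ μ_2 (two-sample pooled-variance t-test, two-sided).
s_p² = [(7−1)·59.6² + (11−1)·63.5²]/(7+11−2) = 3852.22
t = (320 − 406)/√[3852.22·(1/7 + 1/11)] = -2.866
df = n₁ + n₂ − 2 = 16
Two-sided p-value ≈ 0.0112
Since p ≈ 0.0112 < α = 0.025, reject H0; the data support H1.

t = -2.866; reject H0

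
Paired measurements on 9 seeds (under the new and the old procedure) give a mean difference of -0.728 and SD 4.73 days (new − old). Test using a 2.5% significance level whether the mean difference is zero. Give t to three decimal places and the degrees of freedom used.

H0: μ_d = 0; H1: μ_d ≠ 0 (paired t-test on the differences, two-sided).
t = d̄/(s_d/√n) = -0.728/(4.73/√9) = -0.462
df = n − 1 = 8
Two-sided p-value ≈ 0.6566
Since p ≈ 0.6566 > α = 0.025, fail to reject H0; the data do not provide sufficient evidence against H0.

t = -0.462, df = 8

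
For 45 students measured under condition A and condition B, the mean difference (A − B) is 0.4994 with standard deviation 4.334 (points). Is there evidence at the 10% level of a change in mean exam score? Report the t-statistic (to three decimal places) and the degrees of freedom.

t = 0.773, df = 44

H0: μ_d = 0; H1: μ_d ≠ 0 (paired t-test on the differences, two-sided).
t = d̄/(s_d/√n) = 0.4994/(4.334/√45) = 0.773
df = n − 1 = 44
Two-sided p-value ≈ 0.4437
Since p ≈ 0.4437 > α = 0.1, fail to reject H0; the data do not provide sufficient evidence against H0.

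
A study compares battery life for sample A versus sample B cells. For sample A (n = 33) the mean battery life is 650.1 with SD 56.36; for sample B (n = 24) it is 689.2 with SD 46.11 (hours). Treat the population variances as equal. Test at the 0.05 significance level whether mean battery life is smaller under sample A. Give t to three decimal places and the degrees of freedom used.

Let group 1 = sample A, group 2 = sample B. H0: μ_1 = μ_2; H1: μ_1 < μ_2 (two-sample pooled-variance t-test, left-tailed).
s_p² = [(33−1)·56.36² + (24−1)·46.11²]/(33+24−2) = 2737.23
t = (650.1 − 689.2)/√[2737.23·(1/33 + 1/24)] = -2.786
df = n₁ + n₂ − 2 = 55
p-value = P(T ≤ -2.786) ≈ 0.004
Since p ≈ 0.004 < α = 0.05, reject H0; the data support H1.

t = -2.786, df = 55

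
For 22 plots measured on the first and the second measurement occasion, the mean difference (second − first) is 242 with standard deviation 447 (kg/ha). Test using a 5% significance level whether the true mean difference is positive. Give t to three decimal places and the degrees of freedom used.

t = 2.539, df = 21

H0: μ_d = 0; H1: μ_d > 0 (paired t-test on the differences, right-tailed).
t = d̄/(s_d/√n) = 242/(447/√22) = 2.539
df = n − 1 = 21
p-value = P(T ≥ 2.539) ≈ 0.0095
Since p ≈ 0.0095 < α = 0.05, reject H0; the evidence is statistically significant.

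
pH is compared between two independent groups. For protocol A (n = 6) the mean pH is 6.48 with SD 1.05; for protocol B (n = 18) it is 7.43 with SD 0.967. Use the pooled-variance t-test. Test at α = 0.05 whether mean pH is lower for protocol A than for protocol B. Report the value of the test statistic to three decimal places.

Let group 1 = protocol A, group 2 = protocol B. H0: μ_1 = μ_2; H1: μ_1 < μ_2 (two-sample pooled-variance t-test, left-tailed).
s_p² = [(6−1)·1.05² + (18−1)·0.967²]/(6+18−2) = 0.973137
t = (6.48 − 7.43)/√[0.973137·(1/6 + 1/18)] = -2.043
df = n₁ + n₂ − 2 = 22
p-value = P(T ≤ -2.043) ≈ 0.027
Since p ≈ 0.027 < α = 0.05, reject H0; the data support H1.

-2.043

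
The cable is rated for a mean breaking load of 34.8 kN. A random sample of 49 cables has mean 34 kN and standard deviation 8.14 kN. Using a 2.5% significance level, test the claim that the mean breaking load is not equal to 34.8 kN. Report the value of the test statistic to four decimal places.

-0.6880

H0: μ = 34.8; H1: μ ≠ 34.8 (one-sample t-test, two-sided).
t = (x̄ − μ₀)/(s/√n) = (34 − 34.8)/(8.14/√49) = -0.6880
df = n − 1 = 48
Two-sided p-value ≈ 0.495
Since p ≈ 0.495 > α = 0.025, fail to reject H0; the data do not provide sufficient evidence against H0.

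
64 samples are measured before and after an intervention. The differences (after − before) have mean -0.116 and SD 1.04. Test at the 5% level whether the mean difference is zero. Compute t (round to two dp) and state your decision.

H0: μ_d = 0; H1: μ_d ≠ 0 (paired t-test on the differences, two-sided).
t = d̄/(s_d/√n) = -0.116/(1.04/√64) = -0.89
df = n − 1 = 63
Two-sided p-value ≈ 0.3756
Since p ≈ 0.3756 > α = 0.05, fail to reject H0; the data do not provide sufficient evidence against H0.

t = -0.89; fail to reject H0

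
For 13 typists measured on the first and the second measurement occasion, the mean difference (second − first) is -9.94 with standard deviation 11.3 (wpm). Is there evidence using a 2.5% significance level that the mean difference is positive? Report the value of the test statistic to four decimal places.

H0: μ_d = 0; H1: μ_d > 0 (paired t-test on the differences, right-tailed).
t = d̄/(s_d/√n) = -9.94/(11.3/√13) = -3.1716
df = n − 1 = 12
p-value = P(T ≥ -3.1716) ≈ 0.9960
Since p ≈ 0.9960 > α = 0.025, fail to reject H0; the evidence is not statistically significant.

-3.1716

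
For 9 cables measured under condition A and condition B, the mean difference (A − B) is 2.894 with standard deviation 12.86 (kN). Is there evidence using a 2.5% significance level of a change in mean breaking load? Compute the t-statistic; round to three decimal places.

0.675

H0: μ_d = 0; H1: μ_d ≠ 0 (paired t-test on the differences, two-sided).
t = d̄/(s_d/√n) = 2.894/(12.86/√9) = 0.675
df = n − 1 = 8
Two-sided p-value ≈ 0.5186
Since p ≈ 0.5186 > α = 0.025, fail to reject H0; the data do not provide sufficient evidence against H0.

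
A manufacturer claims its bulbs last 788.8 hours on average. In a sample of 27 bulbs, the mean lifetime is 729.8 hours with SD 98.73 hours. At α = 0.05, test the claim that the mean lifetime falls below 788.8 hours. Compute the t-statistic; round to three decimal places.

-3.105

H0: μ = 788.8; H1: μ < 788.8 (one-sample t-test, left-tailed).
t = (x̄ − μ₀)/(s/√n) = (729.8 − 788.8)/(98.73/√27) = -3.105
df = n − 1 = 26
p-value = P(T ≤ -3.105) ≈ 0.0023
Since p ≈ 0.0023 < α = 0.05, reject H0; the evidence is statistically significant.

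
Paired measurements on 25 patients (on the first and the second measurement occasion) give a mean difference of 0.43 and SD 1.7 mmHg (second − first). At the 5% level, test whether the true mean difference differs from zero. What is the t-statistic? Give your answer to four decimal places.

1.2647

H0: μ_d = 0; H1: μ_d ≠ 0 (paired t-test on the differences, two-sided).
t = d̄/(s_d/√n) = 0.43/(1.7/√25) = 1.2647
df = n − 1 = 24
Two-sided p-value ≈ 0.218
Since p ≈ 0.218 > α = 0.05, fail to reject H0; the evidence is not statistically significant.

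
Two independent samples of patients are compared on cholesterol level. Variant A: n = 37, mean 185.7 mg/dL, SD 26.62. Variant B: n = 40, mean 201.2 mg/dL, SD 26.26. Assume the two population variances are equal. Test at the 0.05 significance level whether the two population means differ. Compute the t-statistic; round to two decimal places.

-2.57

Let group 1 = variant A, group 2 = variant B. H0: μ_1 = μ_2; H1: μ_1 ≠ μ_2 (two-sample pooled-variance t-test, two-sided).
s_p² = [(37−1)·26.62² + (40−1)·26.26²]/(37+40−2) = 698.725
t = (185.7 − 201.2)/√[698.725·(1/37 + 1/40)] = -2.57
df = n₁ + n₂ − 2 = 75
Two-sided p-value ≈ 0.0121
Since p ≈ 0.0121 < α = 0.05, reject H0; the evidence is statistically significant.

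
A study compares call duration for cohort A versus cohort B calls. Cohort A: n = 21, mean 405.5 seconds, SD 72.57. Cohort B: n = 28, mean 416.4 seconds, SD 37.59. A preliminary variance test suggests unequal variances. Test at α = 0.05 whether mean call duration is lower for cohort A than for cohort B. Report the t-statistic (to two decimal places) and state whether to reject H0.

t = -0.63; fail to reject H0

Let group 1 = cohort A, group 2 = cohort B. H0: μ_1 = μ_2; H1: μ_1 < μ_2 (Welch's two-sample t-test, left-tailed).
t = (x̄_1 − x̄_2)/√(s_1²/n_1 + s_2²/n_2) = (405.5 − 416.4)/√(72.57²/21 + 37.59²/28) = -0.63
Welch–Satterthwaite df ≈ 28.02
p-value = P(T ≤ -0.63) ≈ 0.2675
Since p ≈ 0.2675 > α = 0.05, fail to reject H0; the data do not provide sufficient evidence against H0.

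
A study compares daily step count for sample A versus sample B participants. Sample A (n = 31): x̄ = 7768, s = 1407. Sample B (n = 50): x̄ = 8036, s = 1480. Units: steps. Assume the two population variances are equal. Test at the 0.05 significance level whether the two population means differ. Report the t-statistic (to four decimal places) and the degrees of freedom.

t = -0.8070, df = 79

Let group 1 = sample A, group 2 = sample B. H0: μ_1 = μ_2; H1: μ_1 ≠ μ_2 (two-sample pooled-variance t-test, two-sided).
s_p² = [(31−1)·1407² + (50−1)·1480²]/(31+50−2) = 2110370
t = (7768 − 8036)/√[2110370·(1/31 + 1/50)] = -0.8070
df = n₁ + n₂ − 2 = 79
Two-sided p-value ≈ 0.422
Since p ≈ 0.422 > α = 0.05, fail to reject H0; the data do not provide sufficient evidence against H0.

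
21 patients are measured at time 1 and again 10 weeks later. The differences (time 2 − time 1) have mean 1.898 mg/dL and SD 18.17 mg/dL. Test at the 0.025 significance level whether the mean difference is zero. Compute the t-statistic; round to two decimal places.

H0: μ_d = 0; H1: μ_d ≠ 0 (paired t-test on the differences, two-sided).
t = d̄/(s_d/√n) = 1.898/(18.17/√21) = 0.48
df = n − 1 = 20
Two-sided p-value ≈ 0.637
Since p ≈ 0.637 > α = 0.025, fail to reject H0; the evidence is not statistically significant.

0.48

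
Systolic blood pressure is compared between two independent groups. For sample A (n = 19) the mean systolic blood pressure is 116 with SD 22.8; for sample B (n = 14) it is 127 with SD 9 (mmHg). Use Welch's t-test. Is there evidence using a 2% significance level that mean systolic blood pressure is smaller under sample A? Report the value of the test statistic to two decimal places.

-1.91

Let group 1 = sample A, group 2 = sample B. H0: μ_1 = μ_2; H1: μ_1 < μ_2 (Welch's two-sample t-test, left-tailed).
t = (x̄_1 − x̄_2)/√(s_1²/n_1 + s_2²/n_2) = (116 − 127)/√(22.8²/19 + 9²/14) = -1.91
Welch–Satterthwaite df ≈ 24.88
p-value = P(T ≤ -1.91) ≈ 0.0338
Since p ≈ 0.0338 > α = 0.02, fail to reject H0; the data do not provide sufficient evidence against H0.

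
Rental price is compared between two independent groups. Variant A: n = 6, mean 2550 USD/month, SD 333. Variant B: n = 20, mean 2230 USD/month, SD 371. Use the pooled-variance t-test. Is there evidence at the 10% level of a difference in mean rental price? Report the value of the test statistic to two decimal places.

1.89

Let group 1 = variant A, group 2 = variant B. H0: μ_1 = μ_2; H1: μ_1 ≠ μ_2 (two-sample pooled-variance t-test, two-sided).
s_p² = [(6−1)·333² + (20−1)·371²]/(6+20−2) = 132068
t = (2550 − 2230)/√[132068·(1/6 + 1/20)] = 1.89
df = n₁ + n₂ − 2 = 24
Two-sided p-value ≈ 0.0707
Since p ≈ 0.0707 < α = 0.1, reject H0; the evidence is statistically significant.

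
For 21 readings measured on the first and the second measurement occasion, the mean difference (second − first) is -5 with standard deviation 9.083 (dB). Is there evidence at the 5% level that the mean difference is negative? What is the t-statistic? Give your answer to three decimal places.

-2.523

H0: μ_d = 0; H1: μ_d < 0 (paired t-test on the differences, left-tailed).
t = d̄/(s_d/√n) = -5/(9.083/√21) = -2.523
df = n − 1 = 20
p-value = P(T ≤ -2.523) ≈ 0.0101
Since p ≈ 0.0101 < α = 0.05, reject H0; the data support H1.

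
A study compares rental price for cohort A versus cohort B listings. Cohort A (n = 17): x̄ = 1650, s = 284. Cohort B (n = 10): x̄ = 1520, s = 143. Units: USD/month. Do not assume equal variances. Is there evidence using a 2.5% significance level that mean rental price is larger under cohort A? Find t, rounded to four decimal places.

1.5777

Let group 1 = cohort A, group 2 = cohort B. H0: μ_1 = μ_2; H1: μ_1 > μ_2 (Welch's two-sample t-test, right-tailed).
t = (x̄_1 − x̄_2)/√(s_1²/n_1 + s_2²/n_2) = (1650 − 1520)/√(284²/17 + 143²/10) = 1.5777
Welch–Satterthwaite df ≈ 24.63
p-value = P(T ≥ 1.5777) ≈ 0.064
Since p ≈ 0.064 > α = 0.025, fail to reject H0; the data do not provide sufficient evidence against H0.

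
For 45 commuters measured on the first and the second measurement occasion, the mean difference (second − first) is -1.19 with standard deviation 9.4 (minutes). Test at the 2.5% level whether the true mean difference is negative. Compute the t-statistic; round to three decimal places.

H0: μ_d = 0; H1: μ_d < 0 (paired t-test on the differences, left-tailed).
t = d̄/(s_d/√n) = -1.19/(9.4/√45) = -0.849
df = n − 1 = 44
p-value = P(T ≤ -0.849) ≈ 0.200
Since p ≈ 0.200 > α = 0.025, fail to reject H0; the evidence is not statistically significant.

-0.849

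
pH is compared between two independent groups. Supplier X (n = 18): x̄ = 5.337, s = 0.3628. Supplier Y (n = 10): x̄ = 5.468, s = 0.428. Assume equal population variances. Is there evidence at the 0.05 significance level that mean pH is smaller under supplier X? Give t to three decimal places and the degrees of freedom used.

t = -0.859, df = 26

Let group 1 = supplier X, group 2 = supplier Y. H0: μ_1 = μ_2; H1: μ_1 < μ_2 (two-sample pooled-variance t-test, left-tailed).
s_p² = [(18−1)·0.3628² + (10−1)·0.428²]/(18+10−2) = 0.149472
t = (5.337 − 5.468)/√[0.149472·(1/18 + 1/10)] = -0.859
df = n₁ + n₂ − 2 = 26
p-value = P(T ≤ -0.859) ≈ 0.199
Since p ≈ 0.199 > α = 0.05, fail to reject H0; the evidence is not statistically significant.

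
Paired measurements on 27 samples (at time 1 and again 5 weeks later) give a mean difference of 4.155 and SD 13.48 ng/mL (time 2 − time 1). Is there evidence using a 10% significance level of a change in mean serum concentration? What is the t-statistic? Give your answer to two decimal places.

1.60

H0: μ_d = 0; H1: μ_d ≠ 0 (paired t-test on the differences, two-sided).
t = d̄/(s_d/√n) = 4.155/(13.48/√27) = 1.60
df = n − 1 = 26
Two-sided p-value ≈ 0.1213
Since p ≈ 0.1213 > α = 0.1, fail to reject H0; the evidence is not statistically significant.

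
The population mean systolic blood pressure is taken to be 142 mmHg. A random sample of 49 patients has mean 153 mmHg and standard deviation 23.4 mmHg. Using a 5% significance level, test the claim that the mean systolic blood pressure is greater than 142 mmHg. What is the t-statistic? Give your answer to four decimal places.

H0: μ = 142; H1: μ > 142 (one-sample t-test, right-tailed).
t = (x̄ − μ₀)/(s/√n) = (153 − 142)/(23.4/√49) = 3.2906
df = n − 1 = 48
p-value = P(T ≥ 3.2906) ≈ 0.001
Since p ≈ 0.001 < α = 0.05, reject H0; the data support H1.

3.2906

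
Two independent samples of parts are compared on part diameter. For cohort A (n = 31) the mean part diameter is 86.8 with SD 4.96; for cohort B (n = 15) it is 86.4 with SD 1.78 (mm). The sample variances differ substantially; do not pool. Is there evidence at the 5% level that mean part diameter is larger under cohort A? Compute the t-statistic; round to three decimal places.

Let group 1 = cohort A, group 2 = cohort B. H0: μ_1 = μ_2; H1: μ_1 > μ_2 (Welch's two-sample t-test, right-tailed).
t = (x̄_1 − x̄_2)/√(s_1²/n_1 + s_2²/n_2) = (86.8 − 86.4)/√(4.96²/31 + 1.78²/15) = 0.399
Welch–Satterthwaite df ≈ 41.76
p-value = P(T ≥ 0.399) ≈ 0.3459
Since p ≈ 0.3459 > α = 0.05, fail to reject H0; the evidence is not statistically significant.

0.399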